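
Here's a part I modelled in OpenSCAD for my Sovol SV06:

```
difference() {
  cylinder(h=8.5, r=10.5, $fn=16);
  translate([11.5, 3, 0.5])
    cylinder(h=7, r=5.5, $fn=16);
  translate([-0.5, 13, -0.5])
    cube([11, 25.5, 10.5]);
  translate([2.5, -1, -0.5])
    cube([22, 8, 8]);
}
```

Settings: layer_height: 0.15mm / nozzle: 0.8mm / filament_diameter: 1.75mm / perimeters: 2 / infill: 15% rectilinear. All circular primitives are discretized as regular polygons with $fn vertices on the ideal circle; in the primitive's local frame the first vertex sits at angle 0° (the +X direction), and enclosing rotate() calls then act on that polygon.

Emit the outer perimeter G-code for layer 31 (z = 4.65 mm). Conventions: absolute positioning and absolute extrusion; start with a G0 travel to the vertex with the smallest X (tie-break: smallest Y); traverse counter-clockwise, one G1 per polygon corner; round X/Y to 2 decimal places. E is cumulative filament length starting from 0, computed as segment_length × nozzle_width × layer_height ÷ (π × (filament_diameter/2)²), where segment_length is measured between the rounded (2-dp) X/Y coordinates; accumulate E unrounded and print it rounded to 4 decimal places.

At z = 4.65 mm: the r=10.5 cylinder gives a regular 16-gon of circumradius 10.5 (constant along its height); the r=5.5 cylinder at (11.5, 3) gives a regular 16-gon of circumradius 5.5 (constant along its height); the cube at (-0.5, 13) (footprint 11×25.5) is included at this height; the 22×8 cube at (2.5, -1) contributes its full rectangle; After the difference (first − rest): starting from the r=10.5 cylinder, the r=5.5 cylinder at (11.5, 3) partially overlaps it — only the 25.85 mm² overlap (of its 92.61 mm²) is removed, clipping the outline; the 11×25.5 cube at (-0.5, 13) misses the remaining region (no effect); the 22×8 cube at (2.5, -1) partially overlaps it — only the 32.88 mm² overlap (of its 176.00 mm²) is removed, clipping the outline — 1 connected region. The outline is a single polygon with 20 vertices. Extrusion per mm of travel: 0.8 × 0.15 / (π × 0.875²) = 0.049890. Accumulating E over each segment gives final E = 3.8273.

G0 X-10.50 Y0.00 Z4.65
G1 X-9.70 Y-4.02 E0.2045
G1 X-7.42 Y-7.42 E0.4087
G1 X-4.02 Y-9.70 E0.6130
G1 X0.00 Y-10.50 E0.8175
G1 X4.02 Y-9.70 E1.0219
G1 X7.42 Y-7.42 E1.2262
G1 X9.70 Y-4.02 E1.4304
G1 X10.06 Y-2.21 E1.5225
G1 X9.40 Y-2.08 E1.5560
G1 X7.78 Y-1.00 E1.6532
G1 X2.50 Y-1.00 E1.9166
G1 X2.50 Y7.00 E2.3157
G1 X7.71 Y7.00 E2.5757
G1 X7.42 Y7.42 E2.6011
G1 X4.02 Y9.70 E2.8054
G1 X0.00 Y10.50 E3.0098
G1 X-4.02 Y9.70 E3.2143
G1 X-7.42 Y7.42 E3.4186
G1 X-9.70 Y4.02 E3.6228
G1 X-10.50 Y0.00 E3.8273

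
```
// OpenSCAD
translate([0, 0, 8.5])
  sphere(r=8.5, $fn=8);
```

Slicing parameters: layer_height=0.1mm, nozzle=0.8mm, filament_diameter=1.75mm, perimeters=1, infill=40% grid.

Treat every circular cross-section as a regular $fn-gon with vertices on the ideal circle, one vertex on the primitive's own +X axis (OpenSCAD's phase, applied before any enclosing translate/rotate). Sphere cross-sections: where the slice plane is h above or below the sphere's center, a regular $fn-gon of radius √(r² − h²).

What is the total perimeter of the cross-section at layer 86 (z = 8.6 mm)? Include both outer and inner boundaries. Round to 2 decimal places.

52.04 mm

At z = 8.6 mm: the r=8.5 sphere slices to a regular 8-gon of circumradius 8.499 (√(r²−h²) with h=0.1 from center) (perimeter = 2·8·8.499·sin(180°/8) = 52.04 mm). Overall, the cross-section is a single solid region. Total boundary length (outer) = 52.04 mm.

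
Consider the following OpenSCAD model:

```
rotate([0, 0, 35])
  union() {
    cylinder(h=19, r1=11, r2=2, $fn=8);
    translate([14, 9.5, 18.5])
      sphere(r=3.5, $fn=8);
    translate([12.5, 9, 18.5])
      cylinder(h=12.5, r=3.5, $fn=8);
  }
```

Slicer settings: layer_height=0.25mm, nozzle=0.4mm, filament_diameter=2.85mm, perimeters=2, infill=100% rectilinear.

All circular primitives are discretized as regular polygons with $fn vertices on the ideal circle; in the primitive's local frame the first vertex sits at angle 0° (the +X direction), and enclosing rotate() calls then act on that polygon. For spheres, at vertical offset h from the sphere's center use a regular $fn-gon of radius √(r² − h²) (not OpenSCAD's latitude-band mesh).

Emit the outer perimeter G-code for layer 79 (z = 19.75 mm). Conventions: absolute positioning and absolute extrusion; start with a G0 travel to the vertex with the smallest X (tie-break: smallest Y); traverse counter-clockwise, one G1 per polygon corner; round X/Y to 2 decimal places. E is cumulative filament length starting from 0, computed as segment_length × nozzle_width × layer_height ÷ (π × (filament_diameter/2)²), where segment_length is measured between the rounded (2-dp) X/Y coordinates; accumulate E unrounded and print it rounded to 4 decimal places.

At z = 19.75 mm: the cone is not intersected at this z (z outside [0, 19]); the r=3.5 sphere at (14, 9.5) slices to a regular 8-gon of circumradius 3.269 (√(r²−h²) with h=1.25 from center); the cylinder at (12.5, 9): section is a regular 8-gon, circumradius r=3.5; Merging all regions: the regions partially overlap (shared area 22.28 mm²), so overlapping operands fuse into one piece — 1 connected region; (whole slice rotated 35° about Z — lengths, areas and connectivity unchanged). The outline is a single polygon with 12 vertices. Extrusion per mm of travel: 0.4 × 0.25 / (π × 1.425²) = 0.015675. Accumulating E over each segment gives final E = 0.3770.

G0 X1.63 Y15.15 Z19.75
G1 X2.21 Y12.53 E0.0421
G1 X4.47 Y11.10 E0.0840
G1 X7.08 Y11.68 E0.1259
G1 X8.52 Y13.93 E0.1678
G1 X8.49 Y14.07 E0.1700
G1 X9.24 Y15.24 E0.1918
G1 X8.70 Y17.69 E0.2311
G1 X6.59 Y19.03 E0.2703
G1 X4.14 Y18.49 E0.3096
G1 X3.52 Y17.51 E0.3278
G1 X3.07 Y17.41 E0.3350
G1 X1.63 Y15.15 E0.3770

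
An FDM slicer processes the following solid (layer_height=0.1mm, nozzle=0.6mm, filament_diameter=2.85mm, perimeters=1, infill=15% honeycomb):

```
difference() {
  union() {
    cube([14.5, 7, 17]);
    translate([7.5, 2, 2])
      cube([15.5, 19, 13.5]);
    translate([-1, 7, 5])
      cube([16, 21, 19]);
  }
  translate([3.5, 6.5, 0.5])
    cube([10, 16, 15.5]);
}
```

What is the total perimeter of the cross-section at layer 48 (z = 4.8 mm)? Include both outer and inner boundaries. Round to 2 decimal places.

At z = 4.8 mm: the 14.5×7 cube contributes its full rectangle (perimeter 43.00 mm); the cube at (7.5, 2) is present — its section is the full 15.5×19 rectangle (perimeter 69.00 mm); the cube at (-1, 7) is absent (z outside [5, 24]); Taking the union: the regions partially overlap (shared area 35.00 mm²), so the edge portions inside another operand are dropped and the merged outline is re-measured after clipping — boundary = 88.00 mm; the 10×16 cube at (3.5, 6.5) contributes its full rectangle (perimeter 52.00 mm); Taking the first minus the rest: starting from that combined region, the 10×16 cube at (3.5, 6.5) partially overlaps it — only the 89.00 mm² overlap (of its 160.00 mm²) is removed, clipping the outline — boundary = 89.00 mm. Overall, the cross-section is a single solid region. Total boundary length (outer) = 89.00 mm.

89.00 mm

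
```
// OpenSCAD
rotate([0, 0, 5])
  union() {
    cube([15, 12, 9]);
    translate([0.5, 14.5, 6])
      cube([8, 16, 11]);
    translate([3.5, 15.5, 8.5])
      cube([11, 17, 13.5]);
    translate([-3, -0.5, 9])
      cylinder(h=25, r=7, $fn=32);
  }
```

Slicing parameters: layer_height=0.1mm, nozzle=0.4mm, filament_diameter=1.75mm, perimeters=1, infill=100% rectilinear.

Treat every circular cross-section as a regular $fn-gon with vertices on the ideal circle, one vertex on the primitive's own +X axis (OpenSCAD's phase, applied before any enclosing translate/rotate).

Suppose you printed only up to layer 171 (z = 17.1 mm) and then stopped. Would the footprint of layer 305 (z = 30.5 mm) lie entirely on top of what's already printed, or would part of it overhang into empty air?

Compare the two slices. At z = 17.1: the cube does not reach this height (z outside [0, 9]); the cube at (0.5, 14.5) is absent (z outside [6, 17]); the 11×17 cube at (3.5, 15.5) contributes its full rectangle (area 187.00 mm²); the r=7 cylinder at (-3, -0.5) gives a regular 32-gon of circumradius 7 (constant along its height) (area = (32/2)·7.000²·sin(360°/32) = 152.95 mm²); Combining (union): the 2 present regions are separate (no shared area or edge), so areas and boundary lengths simply add and each stays a separate island — area = 339.95 mm²; (rotated 5° about Z; rotation is an isometry so areas/perimeters/island counts are preserved). At z = 30.5: the cube is absent (z outside [0, 9]); the cube at (0.5, 14.5) is absent (z outside [6, 17]); the cube at (3.5, 15.5) is not intersected at this z (z outside [8.5, 22]); the r=7 cylinder at (-3, -0.5) gives a regular 32-gon of circumradius 7 (constant along its height) (area = (32/2)·7.000²·sin(360°/32) = 152.95 mm²); Combining (union): only the r=7 cylinder at (-3, -0.5) is present, so the union is just that shape — area = 152.95 mm²; (rotated 5° about Z; rotation is an isometry so areas/perimeters/island counts are preserved). Checking containment: the cross-section at z = 30.5 is a subset of the cross-section at z = 17.1.

entirely on top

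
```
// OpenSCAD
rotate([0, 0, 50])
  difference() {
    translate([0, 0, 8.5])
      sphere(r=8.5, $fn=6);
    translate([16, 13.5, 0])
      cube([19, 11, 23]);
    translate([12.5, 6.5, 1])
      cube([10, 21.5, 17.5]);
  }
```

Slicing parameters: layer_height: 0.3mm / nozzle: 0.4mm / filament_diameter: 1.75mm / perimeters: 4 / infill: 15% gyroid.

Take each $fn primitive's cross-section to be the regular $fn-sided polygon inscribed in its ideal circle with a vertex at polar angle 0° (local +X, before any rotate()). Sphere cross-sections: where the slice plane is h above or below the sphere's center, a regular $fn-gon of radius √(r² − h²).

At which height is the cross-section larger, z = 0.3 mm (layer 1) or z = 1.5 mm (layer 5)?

Layer 1 (z = 0.3): the r=8.5 sphere slices to a regular 6-gon of circumradius 2.238 (√(r²−h²) with h=8.2 from center) (area = (6/2)·2.238²·sin(360°/6) = 13.02 mm²); the cube at (16, 13.5) (footprint 19×11) is included at this height (area 209.00 mm²); the cube at (12.5, 6.5) is absent (z outside [1, 18.5]); After the difference (first − rest): starting from the r=8.5 sphere (13.02 mm²), the 19×11 cube at (16, 13.5) misses the remaining region (no effect) — area = 13.02 mm²; (whole slice rotated 50° about Z — lengths, areas and connectivity unchanged). So its area = 13.02 mm². Layer 5 (z = 1.5): the r=8.5 sphere slices to a regular 6-gon of circumradius 4.822 (√(r²−h²) with h=7 from center) (area = (6/2)·4.822²·sin(360°/6) = 60.41 mm²); the cube at (16, 13.5) is present — its section is the full 19×11 rectangle (area 209.00 mm²); the cube at (12.5, 6.5) (footprint 10×21.5) is included at this height (area 215.00 mm²); Subtracting the remaining from the first: starting from the r=8.5 sphere (60.41 mm²), the 19×11 cube at (16, 13.5) misses the remaining region (no effect); the 10×21.5 cube at (12.5, 6.5) misses the remaining region (no effect) — area = 60.41 mm²; (rotated 50° about Z; rotation is an isometry so areas/perimeters/island counts are preserved). So its area = 60.41 mm². Layer 5 is larger (60.41 vs 13.02 mm²).

layer 5 (z = 1.5 mm)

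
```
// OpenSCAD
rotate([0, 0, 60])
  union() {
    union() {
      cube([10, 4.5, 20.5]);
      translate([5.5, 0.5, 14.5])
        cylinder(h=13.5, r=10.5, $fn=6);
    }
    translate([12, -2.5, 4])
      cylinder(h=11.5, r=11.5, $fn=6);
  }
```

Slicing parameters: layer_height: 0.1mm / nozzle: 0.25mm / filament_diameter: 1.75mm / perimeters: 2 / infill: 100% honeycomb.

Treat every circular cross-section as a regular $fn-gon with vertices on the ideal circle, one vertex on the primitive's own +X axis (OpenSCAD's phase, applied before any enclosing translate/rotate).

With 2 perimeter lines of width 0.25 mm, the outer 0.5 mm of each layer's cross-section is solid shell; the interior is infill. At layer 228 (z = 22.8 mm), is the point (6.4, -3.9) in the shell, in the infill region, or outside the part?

shell

At z = 22.8 mm: the cube is not intersected at this z (z outside [0, 20.5]); the r=10.5 cylinder at (5.5, 0.5) gives a regular 6-gon of circumradius 10.5 (constant along its height); Taking the union: only the r=10.5 cylinder at (5.5, 0.5) is present, so the union is just that shape — 1 connected region; the cylinder at (12, -2.5) does not reach this height (z outside [4, 15.5]); Combining (union): only that combined region is present, so the union is just that shape — 1 connected region; (whole slice rotated 60° about Z — lengths, areas and connectivity unchanged). Overall, the cross-section is a single solid region. Undo the 60° rotation: the query point maps to (-0.177, -7.493) in the un-rotated model frame. The nearest boundary edge runs (-5.00, 0.50)→(0.25, -8.59); distance from the point to it = 0.18 mm. The point is inside the cross-section, 0.18 mm from the nearest boundary — within the 0.5 mm shell band (2 × 0.25).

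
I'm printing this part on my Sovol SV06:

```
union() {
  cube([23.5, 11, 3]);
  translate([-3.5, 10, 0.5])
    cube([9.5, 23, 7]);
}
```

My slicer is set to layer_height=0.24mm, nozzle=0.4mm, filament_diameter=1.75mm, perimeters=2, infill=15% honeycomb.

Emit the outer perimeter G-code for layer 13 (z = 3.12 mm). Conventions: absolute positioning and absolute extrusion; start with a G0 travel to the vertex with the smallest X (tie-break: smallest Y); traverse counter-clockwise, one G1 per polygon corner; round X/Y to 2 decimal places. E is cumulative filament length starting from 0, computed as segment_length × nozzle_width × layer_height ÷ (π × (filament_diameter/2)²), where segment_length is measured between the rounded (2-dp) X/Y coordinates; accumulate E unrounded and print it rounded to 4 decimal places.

G0 X-3.50 Y10.00 Z3.12
G1 X6.00 Y10.00 E0.3792
G1 X6.00 Y33.00 E1.2971
G1 X-3.50 Y33.00 E1.6763
G1 X-3.50 Y10.00 E2.5943

At z = 3.12 mm: the cube does not reach this height (z outside [0, 3]); the cube at (-3.5, 10) is present — its section is the full 9.5×23 rectangle; Merging all regions: only the 9.5×23 cube at (-3.5, 10) is present, so the union is just that shape — 1 connected region. The outline is a single polygon with 4 vertices. Extrusion per mm of travel: 0.4 × 0.24 / (π × 0.875²) = 0.039912. Accumulating E over each segment gives final E = 2.5943.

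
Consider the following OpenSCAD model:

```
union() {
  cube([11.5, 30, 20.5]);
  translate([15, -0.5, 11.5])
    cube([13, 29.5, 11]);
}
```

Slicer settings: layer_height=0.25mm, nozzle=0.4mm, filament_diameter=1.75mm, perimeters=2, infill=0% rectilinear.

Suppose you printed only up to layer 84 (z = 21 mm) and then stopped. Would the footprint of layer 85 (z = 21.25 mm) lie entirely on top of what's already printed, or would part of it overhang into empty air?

Compare the two slices. At z = 21: the cube does not reach this height (z outside [0, 20.5]); the cube at (15, -0.5) is present — its section is the full 13×29.5 rectangle (area 383.50 mm²); Merging all regions: only the 13×29.5 cube at (15, -0.5) is present, so the union is just that shape — area = 383.50 mm². At z = 21.25: the cube is absent (z outside [0, 20.5]); the 13×29.5 cube at (15, -0.5) contributes its full rectangle (area 383.50 mm²); Taking the union: only the 13×29.5 cube at (15, -0.5) is present, so the union is just that shape — area = 383.50 mm². Checking containment: the cross-section at z = 21.25 is a subset of the cross-section at z = 21.

entirely on top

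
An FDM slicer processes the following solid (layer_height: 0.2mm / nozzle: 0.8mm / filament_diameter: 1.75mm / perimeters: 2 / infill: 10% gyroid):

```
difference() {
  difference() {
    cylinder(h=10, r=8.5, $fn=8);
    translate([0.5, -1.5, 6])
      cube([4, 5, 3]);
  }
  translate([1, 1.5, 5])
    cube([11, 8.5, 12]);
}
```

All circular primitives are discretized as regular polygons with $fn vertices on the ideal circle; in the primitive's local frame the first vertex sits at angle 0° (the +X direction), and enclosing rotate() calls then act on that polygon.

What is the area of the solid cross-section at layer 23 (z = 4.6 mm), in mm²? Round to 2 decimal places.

At z = 4.6 mm: the cylinder: section is a regular 8-gon, circumradius r=8.5 (area = (8/2)·8.500²·sin(360°/8) = 204.35 mm²); the cube at (0.5, -1.5) does not reach this height (z outside [6, 9]); After the difference (first − rest): none of the subtracted shapes is present at this height, so the r=8.5 cylinder is unchanged — area = 204.35 mm²; the cube at (1, 1.5) does not reach this height (z outside [5, 17]); After the difference (first − rest): none of the subtracted shapes is present at this height, so the result so far is unchanged — area = 204.35 mm². Overall, the cross-section is a single solid region. Net area = 204.35 mm².

204.35 mm²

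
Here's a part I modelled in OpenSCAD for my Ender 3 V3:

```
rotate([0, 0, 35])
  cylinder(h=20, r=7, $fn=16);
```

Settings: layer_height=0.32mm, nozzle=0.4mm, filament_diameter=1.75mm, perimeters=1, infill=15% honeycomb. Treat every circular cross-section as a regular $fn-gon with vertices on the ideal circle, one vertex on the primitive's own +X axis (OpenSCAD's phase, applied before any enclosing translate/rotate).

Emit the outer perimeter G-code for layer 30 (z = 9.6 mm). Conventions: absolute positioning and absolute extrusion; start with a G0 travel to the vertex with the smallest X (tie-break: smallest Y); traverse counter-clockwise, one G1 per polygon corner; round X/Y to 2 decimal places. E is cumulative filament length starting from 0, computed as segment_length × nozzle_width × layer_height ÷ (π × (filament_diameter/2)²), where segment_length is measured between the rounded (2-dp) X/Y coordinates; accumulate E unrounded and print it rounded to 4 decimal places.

G0 X-6.89 Y1.22 Z9.60
G1 X-6.83 Y-1.52 E0.1458
G1 X-5.73 Y-4.02 E0.2912
G1 X-3.76 Y-5.90 E0.4361
G1 X-1.22 Y-6.89 E0.5812
G1 X1.52 Y-6.83 E0.7270
G1 X4.02 Y-5.73 E0.8724
G1 X5.90 Y-3.76 E1.0173
G1 X6.89 Y-1.22 E1.1624
G1 X6.83 Y1.52 E1.3082
G1 X5.73 Y4.02 E1.4536
G1 X3.76 Y5.90 E1.5985
G1 X1.22 Y6.89 E1.7436
G1 X-1.52 Y6.83 E1.8894
G1 X-4.02 Y5.73 E2.0347
G1 X-5.90 Y3.76 E2.1797
G1 X-6.89 Y1.22 E2.3247

At z = 9.6 mm: the r=7 cylinder gives a regular 16-gon of circumradius 7 (constant along its height); (whole slice rotated 35° about Z — lengths, areas and connectivity unchanged). The outline is a single polygon with 16 vertices. Extrusion per mm of travel: 0.4 × 0.32 / (π × 0.875²) = 0.053216. Accumulating E over each segment gives final E = 2.3247.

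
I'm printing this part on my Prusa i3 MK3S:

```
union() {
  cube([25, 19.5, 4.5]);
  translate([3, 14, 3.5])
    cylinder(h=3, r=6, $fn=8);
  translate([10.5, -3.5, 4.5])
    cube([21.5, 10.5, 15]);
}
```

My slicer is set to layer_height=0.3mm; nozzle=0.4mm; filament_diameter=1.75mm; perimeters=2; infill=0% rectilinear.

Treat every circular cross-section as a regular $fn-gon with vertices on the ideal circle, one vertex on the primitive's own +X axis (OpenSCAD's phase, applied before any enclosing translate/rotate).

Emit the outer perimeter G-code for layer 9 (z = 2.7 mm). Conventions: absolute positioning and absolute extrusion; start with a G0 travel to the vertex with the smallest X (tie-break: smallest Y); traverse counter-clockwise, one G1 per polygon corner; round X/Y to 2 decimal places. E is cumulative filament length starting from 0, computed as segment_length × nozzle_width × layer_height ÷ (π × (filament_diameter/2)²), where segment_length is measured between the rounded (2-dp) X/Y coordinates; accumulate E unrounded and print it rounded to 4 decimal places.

At z = 2.7 mm: the cube (footprint 25×19.5) is included at this height; the cylinder at (3, 14) does not reach this height (z outside [3.5, 6.5]); the cube at (10.5, -3.5) does not reach this height (z outside [4.5, 19.5]); Merging all regions: only the 25×19.5 cube is present, so the union is just that shape — 1 connected region. The outline is a single polygon with 4 vertices. Extrusion per mm of travel: 0.4 × 0.3 / (π × 0.875²) = 0.049890. Accumulating E over each segment gives final E = 4.4402.

G0 X0.00 Y0.00 Z2.70
G1 X25.00 Y0.00 E1.2473
G1 X25.00 Y19.50 E2.2201
G1 X0.00 Y19.50 E3.4674
G1 X0.00 Y0.00 E4.4402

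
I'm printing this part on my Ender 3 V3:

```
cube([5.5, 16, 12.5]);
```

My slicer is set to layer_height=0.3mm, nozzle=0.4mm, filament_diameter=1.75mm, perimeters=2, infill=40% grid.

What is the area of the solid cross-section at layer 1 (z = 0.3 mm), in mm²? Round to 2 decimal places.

At z = 0.3 mm: the cube (footprint 5.5×16) is included at this height (area 88.00 mm²). Overall, the cross-section is a single solid region. Net area = 88.00 mm².

88.00 mm²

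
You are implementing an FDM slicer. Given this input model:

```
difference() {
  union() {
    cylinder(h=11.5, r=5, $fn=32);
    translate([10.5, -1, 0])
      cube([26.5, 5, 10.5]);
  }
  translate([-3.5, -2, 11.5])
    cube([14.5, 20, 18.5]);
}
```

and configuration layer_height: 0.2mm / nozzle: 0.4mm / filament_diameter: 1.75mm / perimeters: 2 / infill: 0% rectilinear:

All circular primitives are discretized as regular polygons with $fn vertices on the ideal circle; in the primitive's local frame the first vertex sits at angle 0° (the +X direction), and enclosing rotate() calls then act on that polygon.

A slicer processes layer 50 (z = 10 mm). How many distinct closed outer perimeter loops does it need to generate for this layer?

At z = 10 mm: the r=5 cylinder gives a regular 32-gon of circumradius 5 (constant along its height); the cube at (10.5, -1) (footprint 26.5×5) is included at this height; Combining (union): the 2 present regions are separate (no shared area or edge), so areas and boundary lengths simply add and each stays a separate island — 2 connected regions; the cube at (-3.5, -2) does not reach this height (z outside [11.5, 30]); After the difference (first − rest): none of the subtracted shapes is present at this height, so the result so far is unchanged — 2 connected regions. The result has 2 disconnected regions.

2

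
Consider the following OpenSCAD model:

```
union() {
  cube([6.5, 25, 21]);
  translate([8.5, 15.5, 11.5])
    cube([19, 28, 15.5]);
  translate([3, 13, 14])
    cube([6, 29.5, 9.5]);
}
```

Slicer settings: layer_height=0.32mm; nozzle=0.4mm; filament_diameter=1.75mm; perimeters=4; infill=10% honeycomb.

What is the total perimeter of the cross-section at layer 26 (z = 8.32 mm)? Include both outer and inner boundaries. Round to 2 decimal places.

63.00 mm

At z = 8.32 mm: the 6.5×25 cube contributes its full rectangle (perimeter 63.00 mm); the cube at (8.5, 15.5) does not reach this height (z outside [11.5, 27]); the cube at (3, 13) does not reach this height (z outside [14, 23.5]); Taking the union: only the 6.5×25 cube is present, so the union is just that shape — boundary = 63.00 mm. Overall, the cross-section is a single solid region. Total boundary length (outer) = 63.00 mm.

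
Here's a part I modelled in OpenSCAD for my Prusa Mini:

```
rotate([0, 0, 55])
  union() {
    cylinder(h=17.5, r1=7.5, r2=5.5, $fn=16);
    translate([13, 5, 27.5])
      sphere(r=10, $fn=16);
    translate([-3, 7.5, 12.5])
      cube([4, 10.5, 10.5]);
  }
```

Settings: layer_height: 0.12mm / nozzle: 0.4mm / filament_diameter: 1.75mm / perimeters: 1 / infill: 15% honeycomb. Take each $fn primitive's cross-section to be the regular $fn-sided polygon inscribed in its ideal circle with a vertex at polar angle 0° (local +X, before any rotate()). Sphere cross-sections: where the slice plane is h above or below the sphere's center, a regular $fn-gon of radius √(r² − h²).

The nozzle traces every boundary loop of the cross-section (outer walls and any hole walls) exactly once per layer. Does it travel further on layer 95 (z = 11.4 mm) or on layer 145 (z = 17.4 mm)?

layer 145 (z = 17.4 mm)

Layer 95 (z = 11.4): the cone contributes a regular 16-gon of circumradius 6.197 (interpolated between r1=7.5 and r2=5.5 at t=0.651) (perimeter = 2·16·6.197·sin(180°/16) = 38.69 mm); the sphere at (13, 5) is absent (|z−center|=16.100 > r=10); the cube at (-3, 7.5) is not intersected at this z (z outside [12.5, 23]); Taking the union: only the cone is present, so the union is just that shape — boundary = 38.69 mm; (whole slice rotated 55° about Z — lengths, areas and connectivity unchanged). So its perimeter = 38.69 mm. Layer 145 (z = 17.4): the cone (r1=7.5→r2=5.5) has section circumradius 5.511 here — a regular 16-gon (perimeter = 2·16·5.511·sin(180°/16) = 34.41 mm); the sphere at (13, 5) is not intersected at this z (|z−center|=10.100 > r=10); the cube at (-3, 7.5) is present — its section is the full 4×10.5 rectangle (perimeter 29.00 mm); Taking the union: the 2 present regions are separate (no shared area or edge), so areas and boundary lengths simply add and each stays a separate island — boundary = 63.41 mm; (rotated 55° about Z; rotation is an isometry so areas/perimeters/island counts are preserved). So its perimeter = 63.41 mm. Layer 145 is larger (63.41 vs 38.69 mm).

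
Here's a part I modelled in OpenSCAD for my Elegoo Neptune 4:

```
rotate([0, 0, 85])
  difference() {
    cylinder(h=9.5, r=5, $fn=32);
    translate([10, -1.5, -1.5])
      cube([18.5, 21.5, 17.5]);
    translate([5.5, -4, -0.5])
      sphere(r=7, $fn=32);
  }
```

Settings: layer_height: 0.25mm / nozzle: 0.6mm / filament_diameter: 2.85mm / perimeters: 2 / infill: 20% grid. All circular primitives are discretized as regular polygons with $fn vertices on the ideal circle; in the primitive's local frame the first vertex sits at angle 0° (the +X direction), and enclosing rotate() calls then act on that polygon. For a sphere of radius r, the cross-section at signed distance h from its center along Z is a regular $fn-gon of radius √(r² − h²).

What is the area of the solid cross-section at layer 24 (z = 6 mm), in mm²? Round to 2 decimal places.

76.40 mm²

At z = 6 mm: the r=5 cylinder gives a regular 32-gon of circumradius 5 (constant along its height) (area = (32/2)·5.000²·sin(360°/32) = 78.04 mm²); the cube at (10, -1.5) (footprint 18.5×21.5) is included at this height (area 397.75 mm²); the r=7 sphere at (5.5, -4) slices to a regular 32-gon of circumradius 2.598 (√(r²−h²) with h=6.5 from center) (area = (32/2)·2.598²·sin(360°/32) = 21.07 mm²); Subtracting the remaining from the first: starting from the r=5 cylinder (78.04 mm²), the 18.5×21.5 cube at (10, -1.5) misses the remaining region (no effect); the r=7 sphere at (5.5, -4) partially overlaps it — only the 1.63 mm² overlap (of its 21.07 mm²) is removed, clipping the outline — area = 76.40 mm²; (rotated 85° about Z; rotation is an isometry so areas/perimeters/island counts are preserved). Overall, the cross-section is a single solid region. Net area = 76.40 mm².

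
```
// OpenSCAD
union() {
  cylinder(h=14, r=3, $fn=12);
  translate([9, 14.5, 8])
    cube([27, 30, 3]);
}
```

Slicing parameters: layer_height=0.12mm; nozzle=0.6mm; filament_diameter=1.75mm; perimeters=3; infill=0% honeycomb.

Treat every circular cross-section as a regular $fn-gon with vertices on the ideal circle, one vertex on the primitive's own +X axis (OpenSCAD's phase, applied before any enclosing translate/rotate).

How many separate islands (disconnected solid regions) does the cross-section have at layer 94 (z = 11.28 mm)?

At z = 11.28 mm: the r=3 cylinder contributes a regular 12-gon of circumradius 3; the cube at (9, 14.5) does not reach this height (z outside [8, 11]); Taking the union: only the r=3 cylinder is present, so the union is just that shape — 1 connected region. Overall, the cross-section is a single solid region. Island count = 1.

1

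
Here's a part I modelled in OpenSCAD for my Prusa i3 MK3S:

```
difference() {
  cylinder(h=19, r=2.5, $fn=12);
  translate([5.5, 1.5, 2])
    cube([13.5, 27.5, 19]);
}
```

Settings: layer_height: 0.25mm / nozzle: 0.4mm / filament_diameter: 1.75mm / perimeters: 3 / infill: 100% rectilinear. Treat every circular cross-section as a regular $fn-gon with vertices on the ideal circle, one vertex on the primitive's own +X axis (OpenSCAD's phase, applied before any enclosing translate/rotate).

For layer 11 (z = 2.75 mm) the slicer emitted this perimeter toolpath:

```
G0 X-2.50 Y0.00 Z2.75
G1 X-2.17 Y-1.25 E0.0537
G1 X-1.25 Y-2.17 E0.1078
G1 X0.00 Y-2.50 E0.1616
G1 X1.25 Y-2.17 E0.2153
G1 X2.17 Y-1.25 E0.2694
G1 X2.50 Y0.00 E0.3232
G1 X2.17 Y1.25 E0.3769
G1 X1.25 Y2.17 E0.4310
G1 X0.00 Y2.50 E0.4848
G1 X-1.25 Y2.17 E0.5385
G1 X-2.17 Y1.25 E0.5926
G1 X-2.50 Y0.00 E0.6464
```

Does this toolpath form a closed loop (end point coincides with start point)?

yes

Start point (G0): (-2.50, 0.00). End point (last G1): the path returns to the start — closed.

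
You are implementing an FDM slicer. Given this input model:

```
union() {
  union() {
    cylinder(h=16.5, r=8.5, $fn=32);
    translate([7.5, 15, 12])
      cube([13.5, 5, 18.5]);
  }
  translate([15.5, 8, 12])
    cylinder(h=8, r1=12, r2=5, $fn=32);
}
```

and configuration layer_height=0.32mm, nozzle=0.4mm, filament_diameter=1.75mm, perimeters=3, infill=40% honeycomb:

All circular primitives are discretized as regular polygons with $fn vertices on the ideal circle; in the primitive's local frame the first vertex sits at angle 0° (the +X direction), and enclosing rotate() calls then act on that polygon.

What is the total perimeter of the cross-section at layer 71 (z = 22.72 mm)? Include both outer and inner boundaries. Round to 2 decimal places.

At z = 22.72 mm: the cylinder is not intersected at this z (z outside [0, 16.5]); the cube at (7.5, 15) (footprint 13.5×5) is included at this height (perimeter 37.00 mm); Merging all regions: only the 13.5×5 cube at (7.5, 15) is present, so the union is just that shape — boundary = 37.00 mm; the cone at (15.5, 8) does not reach this height (z outside [12, 20]); Taking the union: only the result so far is present, so the union is just that shape — boundary = 37.00 mm. Overall, the cross-section is a single solid region. Total boundary length (outer) = 37.00 mm.

37.00 mm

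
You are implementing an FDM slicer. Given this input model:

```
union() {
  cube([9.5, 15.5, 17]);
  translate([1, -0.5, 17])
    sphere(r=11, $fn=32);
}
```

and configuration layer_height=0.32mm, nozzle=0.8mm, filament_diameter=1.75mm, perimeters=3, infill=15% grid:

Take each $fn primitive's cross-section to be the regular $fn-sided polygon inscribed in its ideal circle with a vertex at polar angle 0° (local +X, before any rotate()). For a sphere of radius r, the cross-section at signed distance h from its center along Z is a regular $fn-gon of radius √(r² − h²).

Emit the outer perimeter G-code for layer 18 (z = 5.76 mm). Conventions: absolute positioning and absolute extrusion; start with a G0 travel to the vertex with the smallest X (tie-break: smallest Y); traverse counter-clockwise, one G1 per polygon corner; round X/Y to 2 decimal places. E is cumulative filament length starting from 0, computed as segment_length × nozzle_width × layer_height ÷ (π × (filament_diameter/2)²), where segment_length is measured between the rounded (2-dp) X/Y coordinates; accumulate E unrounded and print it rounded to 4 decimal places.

At z = 5.76 mm: the cube (footprint 9.5×15.5) is included at this height; the sphere at (1, -0.5) does not reach this height (|z−center|=11.240 > r=11); Taking the union: only the 9.5×15.5 cube is present, so the union is just that shape — 1 connected region. The outline is a single polygon with 4 vertices. Extrusion per mm of travel: 0.8 × 0.32 / (π × 0.875²) = 0.106432. Accumulating E over each segment gives final E = 5.3216.

G0 X0.00 Y0.00 Z5.76
G1 X9.50 Y0.00 E1.0111
G1 X9.50 Y15.50 E2.6608
G1 X0.00 Y15.50 E3.6719
G1 X0.00 Y0.00 E5.3216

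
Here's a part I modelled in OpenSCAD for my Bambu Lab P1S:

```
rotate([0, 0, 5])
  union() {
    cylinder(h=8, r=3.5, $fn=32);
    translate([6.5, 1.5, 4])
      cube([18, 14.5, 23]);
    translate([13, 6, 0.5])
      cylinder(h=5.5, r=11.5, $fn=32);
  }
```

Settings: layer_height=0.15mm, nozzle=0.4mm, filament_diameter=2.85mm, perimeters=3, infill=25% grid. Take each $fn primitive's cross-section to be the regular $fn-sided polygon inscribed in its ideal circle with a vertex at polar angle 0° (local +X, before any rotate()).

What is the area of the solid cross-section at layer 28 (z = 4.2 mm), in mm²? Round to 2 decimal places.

At z = 4.2 mm: the cylinder: section is a regular 32-gon, circumradius r=3.5 (area = (32/2)·3.500²·sin(360°/32) = 38.24 mm²); the cube at (6.5, 1.5) is present — its section is the full 18×14.5 rectangle (area 261.00 mm²); the cylinder at (13, 6): section is a regular 32-gon, circumradius r=11.5 (area = (32/2)·11.500²·sin(360°/32) = 412.81 mm²); Merging all regions: the regions partially overlap — summed areas 712.05 mm² minus the doubly-counted overlap 243.44 mm² gives 468.61 mm² — area = 468.61 mm²; (rotated 5° about Z; rotation is an isometry so areas/perimeters/island counts are preserved). Overall, the cross-section is a single solid region. Net area = 468.61 mm².

468.61 mm²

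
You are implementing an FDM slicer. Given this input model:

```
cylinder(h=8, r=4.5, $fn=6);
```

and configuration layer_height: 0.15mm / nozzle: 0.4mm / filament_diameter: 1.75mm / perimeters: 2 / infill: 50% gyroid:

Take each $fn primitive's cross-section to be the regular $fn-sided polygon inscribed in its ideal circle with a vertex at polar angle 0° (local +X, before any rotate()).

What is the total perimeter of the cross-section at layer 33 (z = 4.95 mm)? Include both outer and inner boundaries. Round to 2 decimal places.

At z = 4.95 mm: the r=4.5 cylinder contributes a regular 6-gon of circumradius 4.5 (perimeter = 2·6·4.500·sin(180°/6) = 27.00 mm). Overall, the cross-section is a single solid region. Total boundary length (outer) = 27.00 mm.

27.00 mm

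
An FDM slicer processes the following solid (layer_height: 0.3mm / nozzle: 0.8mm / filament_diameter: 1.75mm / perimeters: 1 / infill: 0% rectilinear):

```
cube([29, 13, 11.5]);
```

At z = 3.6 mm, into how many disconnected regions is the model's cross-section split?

1

At z = 3.6 mm: the cube is present — its section is the full 29×13 rectangle. The result has 1 disconnected region.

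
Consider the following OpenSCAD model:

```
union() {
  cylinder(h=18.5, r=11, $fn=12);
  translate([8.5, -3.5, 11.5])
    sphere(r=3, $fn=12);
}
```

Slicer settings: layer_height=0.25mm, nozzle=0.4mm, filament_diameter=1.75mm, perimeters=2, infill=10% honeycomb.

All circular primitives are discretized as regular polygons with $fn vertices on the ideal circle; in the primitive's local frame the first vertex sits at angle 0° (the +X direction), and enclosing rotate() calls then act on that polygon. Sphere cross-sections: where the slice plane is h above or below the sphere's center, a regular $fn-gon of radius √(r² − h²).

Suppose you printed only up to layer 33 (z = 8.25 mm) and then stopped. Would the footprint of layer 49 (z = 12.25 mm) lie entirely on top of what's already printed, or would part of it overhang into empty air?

part overhangs

Compare the two slices. At z = 8.25: the cylinder: section is a regular 12-gon, circumradius r=11 (area = (12/2)·11.000²·sin(360°/12) = 363.00 mm²); the sphere at (8.5, -3.5) does not reach this height (|z−center|=3.250 > r=3); Combining (union): only the r=11 cylinder is present, so the union is just that shape — area = 363.00 mm². At z = 12.25: the r=11 cylinder contributes a regular 12-gon of circumradius 11 (area = (12/2)·11.000²·sin(360°/12) = 363.00 mm²); the r=3 sphere at (8.5, -3.5) contributes a regular 12-gon of circumradius √(3²−0.75²) = 2.905 (area = (12/2)·2.905²·sin(360°/12) = 25.31 mm²); Merging all regions: the regions partially overlap — summed areas 388.31 mm² minus the doubly-counted overlap 20.58 mm² gives 367.73 mm² — area = 367.73 mm². Checking containment: at z = 12.25 the cross-section extends beyond the z = 8.25 cross-section by about 4.73 mm².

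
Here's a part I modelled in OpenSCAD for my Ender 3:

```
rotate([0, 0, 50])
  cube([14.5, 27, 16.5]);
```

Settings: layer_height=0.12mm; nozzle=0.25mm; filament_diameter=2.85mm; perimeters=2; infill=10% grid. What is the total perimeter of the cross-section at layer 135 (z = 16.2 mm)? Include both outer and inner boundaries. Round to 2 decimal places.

At z = 16.2 mm: the cube is present — its section is the full 14.5×27 rectangle (perimeter 83.00 mm); (whole slice rotated 50° about Z — lengths, areas and connectivity unchanged). Overall, the cross-section is a single solid region. Total boundary length (outer) = 83.00 mm.

83.00 mm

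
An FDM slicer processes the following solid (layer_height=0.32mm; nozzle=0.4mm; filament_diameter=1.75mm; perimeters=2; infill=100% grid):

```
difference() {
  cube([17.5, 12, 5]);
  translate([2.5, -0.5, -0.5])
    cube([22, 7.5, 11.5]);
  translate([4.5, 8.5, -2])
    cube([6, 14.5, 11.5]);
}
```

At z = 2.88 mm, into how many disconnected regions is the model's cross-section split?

1

At z = 2.88 mm: the cube is present — its section is the full 17.5×12 rectangle; the cube at (2.5, -0.5) is present — its section is the full 22×7.5 rectangle; the cube at (4.5, 8.5) (footprint 6×14.5) is included at this height; Subtracting the remaining from the first: starting from the 17.5×12 cube, the 22×7.5 cube at (2.5, -0.5) partially overlaps it — only the 105.00 mm² overlap (of its 165.00 mm²) is removed, clipping the outline; the 6×14.5 cube at (4.5, 8.5) partially overlaps it — only the 21.00 mm² overlap (of its 87.00 mm²) is removed, clipping the outline — 1 connected region. The result has 1 disconnected region.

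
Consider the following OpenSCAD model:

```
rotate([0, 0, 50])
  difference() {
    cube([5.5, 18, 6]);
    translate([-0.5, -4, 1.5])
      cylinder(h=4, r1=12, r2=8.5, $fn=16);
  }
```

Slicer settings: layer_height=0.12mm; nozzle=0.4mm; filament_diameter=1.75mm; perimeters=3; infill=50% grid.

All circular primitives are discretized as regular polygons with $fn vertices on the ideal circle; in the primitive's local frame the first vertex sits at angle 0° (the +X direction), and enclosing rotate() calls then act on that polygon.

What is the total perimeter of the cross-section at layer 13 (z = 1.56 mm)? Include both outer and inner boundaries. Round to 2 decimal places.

At z = 1.56 mm: the 5.5×18 cube contributes its full rectangle (perimeter 47.00 mm); the cone at (-0.5, -4): at t=0.015 of its height the radius interpolates to r₁+(r₂−r₁)t = 11.947, giving a regular 16-gon of that circumradius (perimeter = 2·16·11.947·sin(180°/16) = 74.59 mm); Taking the first minus the rest: starting from the 5.5×18 cube, the cone at (-0.5, -4) partially overlaps it — only the 39.68 mm² overlap (of its 437.00 mm²) is removed, clipping the outline — boundary = 33.44 mm; (rotated 50° about Z; rotation is an isometry so areas/perimeters/island counts are preserved). Overall, the cross-section is a single solid region. Total boundary length (outer) = 33.44 mm.

33.44 mm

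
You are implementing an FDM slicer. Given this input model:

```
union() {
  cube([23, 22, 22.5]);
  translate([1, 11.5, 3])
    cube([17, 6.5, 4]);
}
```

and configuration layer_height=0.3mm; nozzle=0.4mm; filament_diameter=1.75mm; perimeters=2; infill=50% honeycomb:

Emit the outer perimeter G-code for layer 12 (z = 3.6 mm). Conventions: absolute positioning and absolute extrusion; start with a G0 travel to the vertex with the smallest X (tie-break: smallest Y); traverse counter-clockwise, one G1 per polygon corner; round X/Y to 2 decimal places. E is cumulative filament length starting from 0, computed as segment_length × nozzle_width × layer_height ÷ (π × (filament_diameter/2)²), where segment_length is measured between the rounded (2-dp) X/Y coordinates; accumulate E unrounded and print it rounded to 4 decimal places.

G0 X0.00 Y0.00 Z3.60
G1 X23.00 Y0.00 E1.1475
G1 X23.00 Y22.00 E2.2451
G1 X0.00 Y22.00 E3.3925
G1 X0.00 Y0.00 E4.4901

At z = 3.6 mm: the cube is present — its section is the full 23×22 rectangle; the 17×6.5 cube at (1, 11.5) contributes its full rectangle; Merging all regions: the 17×6.5 cube at (1, 11.5) lies entirely inside the 23×22 cube, so the union is just the 23×22 cube — 1 connected region. The outline is a single polygon with 4 vertices. Extrusion per mm of travel: 0.4 × 0.3 / (π × 0.875²) = 0.049890. Accumulating E over each segment gives final E = 4.4901.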